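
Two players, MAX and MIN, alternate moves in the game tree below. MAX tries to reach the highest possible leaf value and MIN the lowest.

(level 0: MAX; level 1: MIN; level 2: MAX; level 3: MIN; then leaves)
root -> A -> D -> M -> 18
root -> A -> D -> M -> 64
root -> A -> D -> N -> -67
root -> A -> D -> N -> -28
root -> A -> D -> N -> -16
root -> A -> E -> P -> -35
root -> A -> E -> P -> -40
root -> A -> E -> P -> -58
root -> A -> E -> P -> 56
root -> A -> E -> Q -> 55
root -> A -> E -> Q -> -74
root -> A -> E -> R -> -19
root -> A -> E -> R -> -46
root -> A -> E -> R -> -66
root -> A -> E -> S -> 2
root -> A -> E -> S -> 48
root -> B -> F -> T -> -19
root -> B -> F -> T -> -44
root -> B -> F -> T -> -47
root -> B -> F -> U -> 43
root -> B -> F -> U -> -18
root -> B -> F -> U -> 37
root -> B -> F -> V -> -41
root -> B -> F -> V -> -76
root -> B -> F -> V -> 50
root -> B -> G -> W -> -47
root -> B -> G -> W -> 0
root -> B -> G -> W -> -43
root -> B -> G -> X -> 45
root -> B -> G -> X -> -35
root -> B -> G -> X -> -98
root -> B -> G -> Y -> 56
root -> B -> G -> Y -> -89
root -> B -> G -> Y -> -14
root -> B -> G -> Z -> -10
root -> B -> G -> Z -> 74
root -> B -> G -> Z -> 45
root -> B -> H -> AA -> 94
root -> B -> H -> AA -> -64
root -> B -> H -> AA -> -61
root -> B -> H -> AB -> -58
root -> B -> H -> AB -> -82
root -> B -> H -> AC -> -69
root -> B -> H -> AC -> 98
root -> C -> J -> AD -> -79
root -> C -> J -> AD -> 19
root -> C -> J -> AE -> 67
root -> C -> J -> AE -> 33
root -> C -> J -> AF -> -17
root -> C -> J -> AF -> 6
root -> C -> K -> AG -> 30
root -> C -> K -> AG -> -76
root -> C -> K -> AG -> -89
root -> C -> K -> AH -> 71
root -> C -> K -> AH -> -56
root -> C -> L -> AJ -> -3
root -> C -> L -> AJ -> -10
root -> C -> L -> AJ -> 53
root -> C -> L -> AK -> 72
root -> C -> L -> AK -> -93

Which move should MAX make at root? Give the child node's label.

A

M (MIN): min(18, 64) = 18
N (MIN): min(-67, -28, -16) = -67
D (MAX): max(18, -67) = 18
P (MIN): min(-35, -40, -58, 56) = -58
Q (MIN): min(55, -74) = -74
R (MIN): min(-19, -46, -66) = -66
S (MIN): min(2, 48) = 2
E (MAX): max(-58, -74, -66, 2) = 2
A (MIN): min(18, 2) = 2
T (MIN): min(-19, -44, -47) = -47
U (MIN): min(43, -18, 37) = -18
V (MIN): min(-41, -76, 50) = -76
F (MAX): max(-47, -18, -76) = -18
W (MIN): min(-47, 0, -43) = -47
X (MIN): min(45, -35, -98) = -98
Y (MIN): min(56, -89, -14) = -89
Z (MIN): min(-10, 74, 45) = -10
G (MAX): max(-47, -98, -89, -10) = -10
AA (MIN): min(94, -64, -61) = -64
AB (MIN): min(-58, -82) = -82
AC (MIN): min(-69, 98) = -69
H (MAX): max(-64, -82, -69) = -64
B (MIN): min(-18, -10, -64) = -64
AD (MIN): min(-79, 19) = -79
AE (MIN): min(67, 33) = 33
AF (MIN): min(-17, 6) = -17
J (MAX): max(-79, 33, -17) = 33
AG (MIN): min(30, -76, -89) = -89
AH (MIN): min(71, -56) = -56
K (MAX): max(-89, -56) = -56
AJ (MIN): min(-3, -10, 53) = -10
AK (MIN): min(72, -93) = -93
L (MAX): max(-10, -93) = -10
C (MIN): min(33, -56, -10) = -56
root (MAX): max(2, -64, -56) = 2
MAX at root wants the highest of {A=2, B=-64, C=-56}, so chooses A.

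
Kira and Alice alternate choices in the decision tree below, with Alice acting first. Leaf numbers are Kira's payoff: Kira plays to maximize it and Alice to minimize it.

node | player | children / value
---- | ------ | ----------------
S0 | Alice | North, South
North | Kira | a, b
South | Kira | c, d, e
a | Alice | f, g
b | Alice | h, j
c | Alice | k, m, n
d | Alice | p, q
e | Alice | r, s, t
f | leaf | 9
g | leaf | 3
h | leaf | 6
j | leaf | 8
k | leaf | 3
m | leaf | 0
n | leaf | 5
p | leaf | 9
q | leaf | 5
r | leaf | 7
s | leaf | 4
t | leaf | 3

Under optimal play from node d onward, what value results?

d (Alice): min(9, 5) = 5

5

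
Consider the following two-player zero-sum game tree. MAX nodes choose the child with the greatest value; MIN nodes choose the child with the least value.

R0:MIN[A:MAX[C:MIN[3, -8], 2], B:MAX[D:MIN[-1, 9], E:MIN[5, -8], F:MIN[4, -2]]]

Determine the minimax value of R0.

C (MIN): min(3, -8) = -8
A (MAX): max(-8, 2) = 2
D (MIN): min(-1, 9) = -1
E (MIN): min(5, -8) = -8
F (MIN): min(4, -2) = -2
B (MAX): max(-1, -8, -2) = -1
R0 (MIN): min(2, -1) = -1

-1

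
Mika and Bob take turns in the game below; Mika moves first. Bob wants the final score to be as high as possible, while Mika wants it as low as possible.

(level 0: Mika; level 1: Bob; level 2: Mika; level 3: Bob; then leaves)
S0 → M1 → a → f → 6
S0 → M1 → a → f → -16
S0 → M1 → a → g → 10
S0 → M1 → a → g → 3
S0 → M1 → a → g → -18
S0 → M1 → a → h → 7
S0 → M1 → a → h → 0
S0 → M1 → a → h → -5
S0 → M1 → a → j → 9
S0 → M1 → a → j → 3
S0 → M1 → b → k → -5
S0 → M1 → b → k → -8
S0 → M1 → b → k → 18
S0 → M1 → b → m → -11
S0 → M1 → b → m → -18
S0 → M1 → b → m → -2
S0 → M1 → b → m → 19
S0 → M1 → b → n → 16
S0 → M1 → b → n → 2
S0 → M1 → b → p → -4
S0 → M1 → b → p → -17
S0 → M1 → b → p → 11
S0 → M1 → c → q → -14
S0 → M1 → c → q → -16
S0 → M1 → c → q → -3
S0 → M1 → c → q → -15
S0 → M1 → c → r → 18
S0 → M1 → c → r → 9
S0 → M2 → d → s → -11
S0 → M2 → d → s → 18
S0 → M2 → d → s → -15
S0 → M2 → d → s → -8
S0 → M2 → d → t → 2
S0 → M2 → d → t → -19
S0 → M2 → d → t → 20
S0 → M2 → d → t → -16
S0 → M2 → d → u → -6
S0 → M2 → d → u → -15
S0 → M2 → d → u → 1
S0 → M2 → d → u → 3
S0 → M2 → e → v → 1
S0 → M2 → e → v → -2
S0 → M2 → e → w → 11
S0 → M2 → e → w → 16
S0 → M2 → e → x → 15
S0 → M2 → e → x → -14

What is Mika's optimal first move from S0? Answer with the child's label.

f (Bob): max(6, -16) = 6
g (Bob): max(10, 3, -18) = 10
h (Bob): max(7, 0, -5) = 7
j (Bob): max(9, 3) = 9
a (Mika): min(6, 10, 7, 9) = 6
k (Bob): max(-5, -8, 18) = 18
m (Bob): max(-11, -18, -2, 19) = 19
n (Bob): max(16, 2) = 16
p (Bob): max(-4, -17, 11) = 11
b (Mika): min(18, 19, 16, 11) = 11
q (Bob): max(-14, -16, -3, -15) = -3
r (Bob): max(18, 9) = 18
c (Mika): min(-3, 18) = -3
M1 (Bob): max(6, 11, -3) = 11
s (Bob): max(-11, 18, -15, -8) = 18
t (Bob): max(2, -19, 20, -16) = 20
u (Bob): max(-6, -15, 1, 3) = 3
d (Mika): min(18, 20, 3) = 3
v (Bob): max(1, -2) = 1
w (Bob): max(11, 16) = 16
x (Bob): max(15, -14) = 15
e (Mika): min(1, 16, 15) = 1
M2 (Bob): max(3, 1) = 3
S0 (Mika): min(11, 3) = 3
Mika at S0 wants the lowest of {M1=11, M2=3}, so chooses M2.

M2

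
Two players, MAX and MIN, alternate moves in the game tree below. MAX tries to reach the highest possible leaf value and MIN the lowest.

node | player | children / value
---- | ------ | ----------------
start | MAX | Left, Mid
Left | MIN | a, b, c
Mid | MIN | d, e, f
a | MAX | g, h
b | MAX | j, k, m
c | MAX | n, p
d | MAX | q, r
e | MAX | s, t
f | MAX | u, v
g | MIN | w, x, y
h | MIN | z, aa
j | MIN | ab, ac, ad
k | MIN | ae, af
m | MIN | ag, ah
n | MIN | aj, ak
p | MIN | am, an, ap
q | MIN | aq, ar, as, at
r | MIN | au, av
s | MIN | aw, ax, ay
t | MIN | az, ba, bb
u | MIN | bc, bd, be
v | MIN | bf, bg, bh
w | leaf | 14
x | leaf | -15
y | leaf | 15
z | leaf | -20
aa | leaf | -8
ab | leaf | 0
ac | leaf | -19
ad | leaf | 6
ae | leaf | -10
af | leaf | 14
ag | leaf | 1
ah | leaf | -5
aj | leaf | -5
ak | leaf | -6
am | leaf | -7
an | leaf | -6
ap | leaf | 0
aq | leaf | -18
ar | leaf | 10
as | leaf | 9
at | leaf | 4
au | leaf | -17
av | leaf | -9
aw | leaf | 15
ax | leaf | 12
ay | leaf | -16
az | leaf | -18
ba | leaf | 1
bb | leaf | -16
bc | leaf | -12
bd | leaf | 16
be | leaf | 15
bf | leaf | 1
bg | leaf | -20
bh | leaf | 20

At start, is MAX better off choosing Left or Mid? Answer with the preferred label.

g (MIN): min(14, -15, 15) = -15
h (MIN): min(-20, -8) = -20
a (MAX): max(-15, -20) = -15
j (MIN): min(0, -19, 6) = -19
k (MIN): min(-10, 14) = -10
m (MIN): min(1, -5) = -5
b (MAX): max(-19, -10, -5) = -5
n (MIN): min(-5, -6) = -6
p (MIN): min(-7, -6, 0) = -7
c (MAX): max(-6, -7) = -6
Left (MIN): min(-15, -5, -6) = -15
q (MIN): min(-18, 10, 9, 4) = -18
r (MIN): min(-17, -9) = -17
d (MAX): max(-18, -17) = -17
s (MIN): min(15, 12, -16) = -16
t (MIN): min(-18, 1, -16) = -18
e (MAX): max(-16, -18) = -16
u (MIN): min(-12, 16, 15) = -12
v (MIN): min(1, -20, 20) = -20
f (MAX): max(-12, -20) = -12
Mid (MIN): min(-17, -16, -12) = -17
MAX prefers the higher value; Left=-15, Mid=-17. Left is better since -15 > -17.

Left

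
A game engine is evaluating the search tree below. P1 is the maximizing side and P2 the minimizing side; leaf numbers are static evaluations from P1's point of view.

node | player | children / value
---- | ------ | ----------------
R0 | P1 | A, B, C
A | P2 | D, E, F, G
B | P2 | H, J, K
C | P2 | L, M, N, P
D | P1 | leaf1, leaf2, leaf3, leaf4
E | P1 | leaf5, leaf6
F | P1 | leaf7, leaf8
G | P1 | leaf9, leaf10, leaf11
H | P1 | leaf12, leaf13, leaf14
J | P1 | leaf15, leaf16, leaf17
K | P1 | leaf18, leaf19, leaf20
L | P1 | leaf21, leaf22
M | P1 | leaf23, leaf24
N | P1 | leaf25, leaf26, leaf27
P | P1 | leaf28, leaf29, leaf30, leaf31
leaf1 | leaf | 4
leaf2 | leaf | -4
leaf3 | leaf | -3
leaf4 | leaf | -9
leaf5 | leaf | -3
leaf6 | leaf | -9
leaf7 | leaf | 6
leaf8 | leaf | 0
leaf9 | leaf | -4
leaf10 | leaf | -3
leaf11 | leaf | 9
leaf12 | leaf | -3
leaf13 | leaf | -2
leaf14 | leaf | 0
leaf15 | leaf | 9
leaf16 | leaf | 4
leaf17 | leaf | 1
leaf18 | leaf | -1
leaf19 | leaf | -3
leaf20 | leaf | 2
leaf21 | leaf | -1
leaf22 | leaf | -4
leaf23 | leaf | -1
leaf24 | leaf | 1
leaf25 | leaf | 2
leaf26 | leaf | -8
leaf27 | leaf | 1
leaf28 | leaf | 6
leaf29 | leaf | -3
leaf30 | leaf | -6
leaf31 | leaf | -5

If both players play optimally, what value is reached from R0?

D (P1): max(4, -4, -3, -9) = 4
E (P1): max(-3, -9) = -3
F (P1): max(6, 0) = 6
G (P1): max(-4, -3, 9) = 9
A (P2): min(4, -3, 6, 9) = -3
H (P1): max(-3, -2, 0) = 0
J (P1): max(9, 4, 1) = 9
K (P1): max(-1, -3, 2) = 2
B (P2): min(0, 9, 2) = 0
L (P1): max(-1, -4) = -1
M (P1): max(-1, 1) = 1
N (P1): max(2, -8, 1) = 2
P (P1): max(6, -3, -6, -5) = 6
C (P2): min(-1, 1, 2, 6) = -1
R0 (P1): max(-3, 0, -1) = 0

0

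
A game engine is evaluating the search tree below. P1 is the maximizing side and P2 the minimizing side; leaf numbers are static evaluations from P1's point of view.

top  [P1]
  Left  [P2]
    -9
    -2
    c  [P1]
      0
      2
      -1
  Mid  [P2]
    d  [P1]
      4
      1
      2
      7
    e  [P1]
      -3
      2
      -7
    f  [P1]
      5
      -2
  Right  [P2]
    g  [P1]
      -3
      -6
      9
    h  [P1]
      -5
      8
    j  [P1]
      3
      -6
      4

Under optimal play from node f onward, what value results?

f (P1): max(5, -2) = 5

5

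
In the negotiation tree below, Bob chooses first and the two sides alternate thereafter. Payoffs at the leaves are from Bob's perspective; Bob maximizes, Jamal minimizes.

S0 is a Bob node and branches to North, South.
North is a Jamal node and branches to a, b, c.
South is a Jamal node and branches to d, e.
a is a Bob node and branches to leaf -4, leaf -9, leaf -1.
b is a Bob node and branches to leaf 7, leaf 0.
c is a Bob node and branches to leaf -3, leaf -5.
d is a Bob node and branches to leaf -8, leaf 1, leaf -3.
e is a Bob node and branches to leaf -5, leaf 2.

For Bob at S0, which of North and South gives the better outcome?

South

a (Bob): max(-4, -9, -1) = -1
b (Bob): max(7, 0) = 7
c (Bob): max(-3, -5) = -3
North (Jamal): min(-1, 7, -3) = -3
d (Bob): max(-8, 1, -3) = 1
e (Bob): max(-5, 2) = 2
South (Jamal): min(1, 2) = 1
Bob prefers the higher value; North=-3, South=1. South is better since 1 > -3.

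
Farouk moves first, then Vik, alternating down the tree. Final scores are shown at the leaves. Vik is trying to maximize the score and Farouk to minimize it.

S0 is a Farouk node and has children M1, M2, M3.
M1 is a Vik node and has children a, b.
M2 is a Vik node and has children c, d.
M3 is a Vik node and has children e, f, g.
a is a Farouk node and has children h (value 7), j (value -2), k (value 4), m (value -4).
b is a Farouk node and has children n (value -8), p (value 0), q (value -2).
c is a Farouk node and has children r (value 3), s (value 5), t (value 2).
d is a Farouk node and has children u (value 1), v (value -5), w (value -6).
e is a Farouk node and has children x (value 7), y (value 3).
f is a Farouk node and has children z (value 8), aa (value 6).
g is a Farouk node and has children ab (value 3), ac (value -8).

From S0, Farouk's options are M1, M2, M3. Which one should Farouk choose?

a (Farouk): min(7, -2, 4, -4) = -4
b (Farouk): min(-8, 0, -2) = -8
M1 (Vik): max(-4, -8) = -4
c (Farouk): min(3, 5, 2) = 2
d (Farouk): min(1, -5, -6) = -6
M2 (Vik): max(2, -6) = 2
e (Farouk): min(7, 3) = 3
f (Farouk): min(8, 6) = 6
g (Farouk): min(3, -8) = -8
M3 (Vik): max(3, 6, -8) = 6
S0 (Farouk): min(-4, 2, 6) = -4
Farouk at S0 wants the lowest of {M1=-4, M2=2, M3=6}, so chooses M1.

M1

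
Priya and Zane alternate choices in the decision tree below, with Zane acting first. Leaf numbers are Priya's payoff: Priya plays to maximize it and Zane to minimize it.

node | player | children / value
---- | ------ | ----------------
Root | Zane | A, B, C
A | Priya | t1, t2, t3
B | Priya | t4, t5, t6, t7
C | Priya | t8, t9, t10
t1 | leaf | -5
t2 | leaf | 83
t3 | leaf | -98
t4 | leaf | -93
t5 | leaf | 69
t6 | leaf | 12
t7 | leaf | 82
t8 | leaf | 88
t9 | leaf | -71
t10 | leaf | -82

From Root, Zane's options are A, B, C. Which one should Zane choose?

B

A (Priya): max(-5, 83, -98) = 83
B (Priya): max(-93, 69, 12, 82) = 82
C (Priya): max(88, -71, -82) = 88
Root (Zane): min(83, 82, 88) = 82
Zane at Root wants the lowest of {A=83, B=82, C=88}, so chooses B.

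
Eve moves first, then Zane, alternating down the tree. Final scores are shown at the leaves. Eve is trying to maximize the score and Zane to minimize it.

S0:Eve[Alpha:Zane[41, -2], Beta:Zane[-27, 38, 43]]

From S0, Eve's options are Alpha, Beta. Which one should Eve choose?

Alpha (Zane): min(41, -2) = -2
Beta (Zane): min(-27, 38, 43) = -27
S0 (Eve): max(-2, -27) = -2
Eve at S0 wants the highest of {Alpha=-2, Beta=-27}, so chooses Alpha.

Alpha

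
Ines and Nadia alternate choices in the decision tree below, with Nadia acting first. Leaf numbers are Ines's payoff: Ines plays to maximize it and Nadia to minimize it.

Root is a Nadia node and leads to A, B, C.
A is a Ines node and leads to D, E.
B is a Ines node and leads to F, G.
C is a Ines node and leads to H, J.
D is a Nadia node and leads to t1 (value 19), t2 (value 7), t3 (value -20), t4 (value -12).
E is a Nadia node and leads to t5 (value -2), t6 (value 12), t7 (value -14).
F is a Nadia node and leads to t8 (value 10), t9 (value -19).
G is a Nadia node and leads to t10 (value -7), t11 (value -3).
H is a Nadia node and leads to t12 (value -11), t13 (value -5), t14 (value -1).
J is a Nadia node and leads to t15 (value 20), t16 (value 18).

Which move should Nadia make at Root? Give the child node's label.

A

D (Nadia): min(19, 7, -20, -12) = -20
E (Nadia): min(-2, 12, -14) = -14
A (Ines): max(-20, -14) = -14
F (Nadia): min(10, -19) = -19
G (Nadia): min(-7, -3) = -7
B (Ines): max(-19, -7) = -7
H (Nadia): min(-11, -5, -1) = -11
J (Nadia): min(20, 18) = 18
C (Ines): max(-11, 18) = 18
Root (Nadia): min(-14, -7, 18) = -14
Nadia at Root wants the lowest of {A=-14, B=-7, C=18}, so chooses A.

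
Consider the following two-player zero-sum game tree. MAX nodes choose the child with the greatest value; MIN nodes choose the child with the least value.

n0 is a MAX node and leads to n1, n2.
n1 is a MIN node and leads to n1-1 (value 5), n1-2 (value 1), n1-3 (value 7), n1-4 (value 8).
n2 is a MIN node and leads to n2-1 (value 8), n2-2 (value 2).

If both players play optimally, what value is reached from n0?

n1 (MIN): min(5, 1, 7, 8) = 1
n2 (MIN): min(8, 2) = 2
n0 (MAX): max(1, 2) = 2

2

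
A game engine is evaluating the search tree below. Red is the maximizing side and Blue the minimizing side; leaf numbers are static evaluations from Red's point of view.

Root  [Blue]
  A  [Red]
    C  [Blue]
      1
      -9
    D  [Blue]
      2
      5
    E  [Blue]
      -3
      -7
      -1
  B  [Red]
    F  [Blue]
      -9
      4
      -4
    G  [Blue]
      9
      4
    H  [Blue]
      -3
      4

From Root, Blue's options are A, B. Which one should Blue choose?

A

C (Blue): min(1, -9) = -9
D (Blue): min(2, 5) = 2
E (Blue): min(-3, -7, -1) = -7
A (Red): max(-9, 2, -7) = 2
F (Blue): min(-9, 4, -4) = -9
G (Blue): min(9, 4) = 4
H (Blue): min(-3, 4) = -3
B (Red): max(-9, 4, -3) = 4
Root (Blue): min(2, 4) = 2
Blue at Root wants the lowest of {A=2, B=4}, so chooses A.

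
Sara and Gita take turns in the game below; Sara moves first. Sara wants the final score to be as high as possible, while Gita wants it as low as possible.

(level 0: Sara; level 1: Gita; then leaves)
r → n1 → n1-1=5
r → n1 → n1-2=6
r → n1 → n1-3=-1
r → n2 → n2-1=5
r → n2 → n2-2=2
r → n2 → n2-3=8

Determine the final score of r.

n1 (Gita): min(5, 6, -1) = -1
n2 (Gita): min(5, 2, 8) = 2
r (Sara): max(-1, 2) = 2

2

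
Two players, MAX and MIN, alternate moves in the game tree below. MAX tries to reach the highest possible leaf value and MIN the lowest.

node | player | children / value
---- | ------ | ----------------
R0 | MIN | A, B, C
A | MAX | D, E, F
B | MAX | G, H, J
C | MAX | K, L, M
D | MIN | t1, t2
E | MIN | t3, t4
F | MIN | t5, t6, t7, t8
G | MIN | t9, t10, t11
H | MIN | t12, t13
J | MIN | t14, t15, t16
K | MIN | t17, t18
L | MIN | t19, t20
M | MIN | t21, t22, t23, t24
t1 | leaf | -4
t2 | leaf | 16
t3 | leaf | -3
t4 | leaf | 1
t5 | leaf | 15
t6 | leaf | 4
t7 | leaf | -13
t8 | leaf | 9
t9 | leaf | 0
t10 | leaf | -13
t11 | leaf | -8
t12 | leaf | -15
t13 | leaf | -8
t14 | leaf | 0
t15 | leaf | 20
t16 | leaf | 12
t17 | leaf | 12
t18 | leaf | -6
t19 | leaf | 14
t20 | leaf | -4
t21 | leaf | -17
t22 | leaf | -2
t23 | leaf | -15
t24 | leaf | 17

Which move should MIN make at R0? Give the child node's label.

C

D (MIN): min(-4, 16) = -4
E (MIN): min(-3, 1) = -3
F (MIN): min(15, 4, -13, 9) = -13
A (MAX): max(-4, -3, -13) = -3
G (MIN): min(0, -13, -8) = -13
H (MIN): min(-15, -8) = -15
J (MIN): min(0, 20, 12) = 0
B (MAX): max(-13, -15, 0) = 0
K (MIN): min(12, -6) = -6
L (MIN): min(14, -4) = -4
M (MIN): min(-17, -2, -15, 17) = -17
C (MAX): max(-6, -4, -17) = -4
R0 (MIN): min(-3, 0, -4) = -4
MIN at R0 wants the lowest of {A=-3, B=0, C=-4}, so chooses C.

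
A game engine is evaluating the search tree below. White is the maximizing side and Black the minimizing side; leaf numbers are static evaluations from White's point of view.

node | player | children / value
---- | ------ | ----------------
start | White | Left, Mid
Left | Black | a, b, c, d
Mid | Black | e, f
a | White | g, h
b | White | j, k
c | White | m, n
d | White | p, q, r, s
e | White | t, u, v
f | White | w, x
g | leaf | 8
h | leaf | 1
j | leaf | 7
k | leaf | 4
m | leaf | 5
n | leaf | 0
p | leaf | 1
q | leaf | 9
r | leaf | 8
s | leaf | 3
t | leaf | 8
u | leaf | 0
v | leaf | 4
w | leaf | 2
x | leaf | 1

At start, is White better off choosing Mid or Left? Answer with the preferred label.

e (White): max(8, 0, 4) = 8
f (White): max(2, 1) = 2
Mid (Black): min(8, 2) = 2
a (White): max(8, 1) = 8
b (White): max(7, 4) = 7
c (White): max(5, 0) = 5
d (White): max(1, 9, 8, 3) = 9
Left (Black): min(8, 7, 5, 9) = 5
White prefers the higher value; Mid=2, Left=5. Left is better since 5 > 2.

Left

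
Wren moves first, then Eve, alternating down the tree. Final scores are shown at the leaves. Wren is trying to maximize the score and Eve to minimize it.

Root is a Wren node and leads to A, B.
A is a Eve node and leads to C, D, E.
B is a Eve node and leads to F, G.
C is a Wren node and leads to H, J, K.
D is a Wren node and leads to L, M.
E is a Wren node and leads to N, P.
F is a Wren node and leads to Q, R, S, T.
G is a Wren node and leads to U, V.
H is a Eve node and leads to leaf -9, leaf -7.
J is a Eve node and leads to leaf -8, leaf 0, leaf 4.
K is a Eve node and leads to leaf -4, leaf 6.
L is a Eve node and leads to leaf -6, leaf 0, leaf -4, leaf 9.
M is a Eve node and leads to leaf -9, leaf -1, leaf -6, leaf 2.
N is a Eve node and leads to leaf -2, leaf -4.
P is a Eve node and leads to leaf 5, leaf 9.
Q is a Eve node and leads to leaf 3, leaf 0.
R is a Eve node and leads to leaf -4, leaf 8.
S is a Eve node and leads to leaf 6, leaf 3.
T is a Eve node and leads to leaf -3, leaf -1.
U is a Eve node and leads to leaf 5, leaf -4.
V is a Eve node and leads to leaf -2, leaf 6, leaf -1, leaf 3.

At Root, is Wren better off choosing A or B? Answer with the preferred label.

H (Eve): min(-9, -7) = -9
J (Eve): min(-8, 0, 4) = -8
K (Eve): min(-4, 6) = -4
C (Wren): max(-9, -8, -4) = -4
L (Eve): min(-6, 0, -4, 9) = -6
M (Eve): min(-9, -1, -6, 2) = -9
D (Wren): max(-6, -9) = -6
N (Eve): min(-2, -4) = -4
P (Eve): min(5, 9) = 5
E (Wren): max(-4, 5) = 5
A (Eve): min(-4, -6, 5) = -6
Q (Eve): min(3, 0) = 0
R (Eve): min(-4, 8) = -4
S (Eve): min(6, 3) = 3
T (Eve): min(-3, -1) = -3
F (Wren): max(0, -4, 3, -3) = 3
U (Eve): min(5, -4) = -4
V (Eve): min(-2, 6, -1, 3) = -2
G (Wren): max(-4, -2) = -2
B (Eve): min(3, -2) = -2
Wren prefers the higher value; A=-6, B=-2. B is better since -2 > -6.

B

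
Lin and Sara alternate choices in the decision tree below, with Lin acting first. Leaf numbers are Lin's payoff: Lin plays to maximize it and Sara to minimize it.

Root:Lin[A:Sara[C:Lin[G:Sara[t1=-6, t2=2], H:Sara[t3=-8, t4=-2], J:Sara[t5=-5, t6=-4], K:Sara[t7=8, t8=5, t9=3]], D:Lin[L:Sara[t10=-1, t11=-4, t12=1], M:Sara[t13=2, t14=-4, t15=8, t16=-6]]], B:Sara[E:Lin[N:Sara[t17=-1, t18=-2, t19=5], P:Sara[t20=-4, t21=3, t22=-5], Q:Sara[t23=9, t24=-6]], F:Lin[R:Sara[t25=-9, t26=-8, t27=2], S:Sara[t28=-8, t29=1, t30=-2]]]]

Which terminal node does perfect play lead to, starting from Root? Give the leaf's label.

t11

G (Sara): min(-6, 2) = -6
H (Sara): min(-8, -2) = -8
J (Sara): min(-5, -4) = -5
K (Sara): min(8, 5, 3) = 3
C (Lin): max(-6, -8, -5, 3) = 3
L (Sara): min(-1, -4, 1) = -4
M (Sara): min(2, -4, 8, -6) = -6
D (Lin): max(-4, -6) = -4
A (Sara): min(3, -4) = -4
N (Sara): min(-1, -2, 5) = -2
P (Sara): min(-4, 3, -5) = -5
Q (Sara): min(9, -6) = -6
E (Lin): max(-2, -5, -6) = -2
R (Sara): min(-9, -8, 2) = -9
S (Sara): min(-8, 1, -2) = -8
F (Lin): max(-9, -8) = -8
B (Sara): min(-2, -8) = -8
Root (Lin): max(-4, -8) = -4
At Root, Lin picks A (highest: -4).
At A, Sara picks D (lowest: -4).
At D, Lin picks L (highest: -4).
At L, Sara picks t11 (lowest: -4).
Terminal value -4.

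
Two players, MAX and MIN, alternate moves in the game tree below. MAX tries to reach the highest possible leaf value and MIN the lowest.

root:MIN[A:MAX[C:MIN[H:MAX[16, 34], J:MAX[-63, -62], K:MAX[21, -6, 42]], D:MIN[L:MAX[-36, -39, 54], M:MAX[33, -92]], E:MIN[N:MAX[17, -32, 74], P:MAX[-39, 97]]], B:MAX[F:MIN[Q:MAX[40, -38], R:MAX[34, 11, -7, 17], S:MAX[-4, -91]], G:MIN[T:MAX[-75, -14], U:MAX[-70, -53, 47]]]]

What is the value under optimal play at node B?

Q (MAX): max(40, -38) = 40
R (MAX): max(34, 11, -7, 17) = 34
S (MAX): max(-4, -91) = -4
F (MIN): min(40, 34, -4) = -4
T (MAX): max(-75, -14) = -14
U (MAX): max(-70, -53, 47) = 47
G (MIN): min(-14, 47) = -14
B (MAX): max(-4, -14) = -4

-4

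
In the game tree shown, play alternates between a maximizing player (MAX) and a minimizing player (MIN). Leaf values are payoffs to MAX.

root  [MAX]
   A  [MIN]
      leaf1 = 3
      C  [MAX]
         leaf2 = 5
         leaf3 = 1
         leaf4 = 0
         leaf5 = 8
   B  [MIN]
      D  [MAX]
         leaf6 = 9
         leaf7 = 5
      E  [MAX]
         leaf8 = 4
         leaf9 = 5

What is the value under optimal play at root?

5

C (MAX): max(5, 1, 0, 8) = 8
A (MIN): min(3, 8) = 3
D (MAX): max(9, 5) = 9
E (MAX): max(4, 5) = 5
B (MIN): min(9, 5) = 5
root (MAX): max(3, 5) = 5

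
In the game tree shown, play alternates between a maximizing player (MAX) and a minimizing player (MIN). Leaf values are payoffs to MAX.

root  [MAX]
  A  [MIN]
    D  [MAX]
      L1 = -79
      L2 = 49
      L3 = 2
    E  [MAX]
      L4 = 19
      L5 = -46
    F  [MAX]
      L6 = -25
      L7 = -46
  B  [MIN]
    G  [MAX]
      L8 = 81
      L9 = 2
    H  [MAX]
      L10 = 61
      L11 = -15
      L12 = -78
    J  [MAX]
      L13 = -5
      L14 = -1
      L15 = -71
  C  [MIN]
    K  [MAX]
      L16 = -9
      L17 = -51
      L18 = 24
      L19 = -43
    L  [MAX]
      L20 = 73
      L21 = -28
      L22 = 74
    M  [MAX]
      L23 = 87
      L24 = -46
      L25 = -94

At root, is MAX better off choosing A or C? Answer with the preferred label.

C

D (MAX): max(-79, 49, 2) = 49
E (MAX): max(19, -46) = 19
F (MAX): max(-25, -46) = -25
A (MIN): min(49, 19, -25) = -25
K (MAX): max(-9, -51, 24, -43) = 24
L (MAX): max(73, -28, 74) = 74
M (MAX): max(87, -46, -94) = 87
C (MIN): min(24, 74, 87) = 24
MAX prefers the higher value; A=-25, C=24. C is better since 24 > -25.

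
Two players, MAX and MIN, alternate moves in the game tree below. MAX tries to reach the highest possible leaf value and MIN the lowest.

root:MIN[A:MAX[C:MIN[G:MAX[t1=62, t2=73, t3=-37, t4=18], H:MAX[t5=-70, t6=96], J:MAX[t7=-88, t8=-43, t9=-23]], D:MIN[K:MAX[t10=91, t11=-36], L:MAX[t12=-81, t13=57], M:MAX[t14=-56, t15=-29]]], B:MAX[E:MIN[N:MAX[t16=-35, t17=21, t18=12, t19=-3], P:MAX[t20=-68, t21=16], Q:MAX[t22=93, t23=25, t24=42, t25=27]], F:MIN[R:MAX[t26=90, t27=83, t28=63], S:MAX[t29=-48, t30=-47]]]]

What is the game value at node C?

-23

G (MAX): max(62, 73, -37, 18) = 73
H (MAX): max(-70, 96) = 96
J (MAX): max(-88, -43, -23) = -23
C (MIN): min(73, 96, -23) = -23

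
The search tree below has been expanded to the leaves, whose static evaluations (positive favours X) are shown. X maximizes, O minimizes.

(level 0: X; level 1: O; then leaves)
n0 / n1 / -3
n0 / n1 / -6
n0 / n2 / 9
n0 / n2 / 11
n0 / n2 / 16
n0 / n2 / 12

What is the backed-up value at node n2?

9

n2 (O): min(9, 11, 16, 12) = 9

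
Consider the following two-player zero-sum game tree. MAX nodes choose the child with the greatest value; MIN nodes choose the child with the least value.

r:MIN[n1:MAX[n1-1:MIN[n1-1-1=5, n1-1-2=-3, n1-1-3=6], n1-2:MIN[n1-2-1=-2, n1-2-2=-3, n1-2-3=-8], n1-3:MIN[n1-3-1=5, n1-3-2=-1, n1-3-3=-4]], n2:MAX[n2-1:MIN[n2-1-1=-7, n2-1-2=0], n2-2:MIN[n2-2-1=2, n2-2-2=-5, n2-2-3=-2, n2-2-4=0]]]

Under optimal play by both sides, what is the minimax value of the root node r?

n1-1 (MIN): min(5, -3, 6) = -3
n1-2 (MIN): min(-2, -3, -8) = -8
n1-3 (MIN): min(5, -1, -4) = -4
n1 (MAX): max(-3, -8, -4) = -3
n2-1 (MIN): min(-7, 0) = -7
n2-2 (MIN): min(2, -5, -2, 0) = -5
n2 (MAX): max(-7, -5) = -5
r (MIN): min(-3, -5) = -5

-5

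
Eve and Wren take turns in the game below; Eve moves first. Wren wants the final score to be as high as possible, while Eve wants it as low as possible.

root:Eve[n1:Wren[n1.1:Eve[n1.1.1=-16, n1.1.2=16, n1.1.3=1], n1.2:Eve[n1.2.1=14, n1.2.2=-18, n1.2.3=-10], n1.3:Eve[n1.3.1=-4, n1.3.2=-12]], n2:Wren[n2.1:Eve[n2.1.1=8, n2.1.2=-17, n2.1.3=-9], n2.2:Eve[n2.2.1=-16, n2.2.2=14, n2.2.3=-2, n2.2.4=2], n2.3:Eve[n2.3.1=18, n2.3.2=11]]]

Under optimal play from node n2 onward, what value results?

n2.1 (Eve): min(8, -17, -9) = -17
n2.2 (Eve): min(-16, 14, -2, 2) = -16
n2.3 (Eve): min(18, 11) = 11
n2 (Wren): max(-17, -16, 11) = 11

11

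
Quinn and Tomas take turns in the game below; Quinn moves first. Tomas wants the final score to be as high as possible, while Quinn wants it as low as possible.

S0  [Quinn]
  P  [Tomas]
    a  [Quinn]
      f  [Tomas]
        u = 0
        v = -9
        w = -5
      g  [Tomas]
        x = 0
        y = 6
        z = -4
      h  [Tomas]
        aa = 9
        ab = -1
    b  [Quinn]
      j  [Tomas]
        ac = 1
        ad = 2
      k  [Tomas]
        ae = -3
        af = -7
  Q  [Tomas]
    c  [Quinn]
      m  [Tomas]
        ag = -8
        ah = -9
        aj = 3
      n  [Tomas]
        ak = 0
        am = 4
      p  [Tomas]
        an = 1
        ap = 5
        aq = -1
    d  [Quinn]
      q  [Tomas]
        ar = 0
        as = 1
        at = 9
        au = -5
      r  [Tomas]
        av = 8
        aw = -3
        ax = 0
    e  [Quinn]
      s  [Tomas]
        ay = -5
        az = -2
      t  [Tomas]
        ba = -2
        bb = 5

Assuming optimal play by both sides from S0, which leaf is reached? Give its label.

f (Tomas): max(0, -9, -5) = 0
g (Tomas): max(0, 6, -4) = 6
h (Tomas): max(9, -1) = 9
a (Quinn): min(0, 6, 9) = 0
j (Tomas): max(1, 2) = 2
k (Tomas): max(-3, -7) = -3
b (Quinn): min(2, -3) = -3
P (Tomas): max(0, -3) = 0
m (Tomas): max(-8, -9, 3) = 3
n (Tomas): max(0, 4) = 4
p (Tomas): max(1, 5, -1) = 5
c (Quinn): min(3, 4, 5) = 3
q (Tomas): max(0, 1, 9, -5) = 9
r (Tomas): max(8, -3, 0) = 8
d (Quinn): min(9, 8) = 8
s (Tomas): max(-5, -2) = -2
t (Tomas): max(-2, 5) = 5
e (Quinn): min(-2, 5) = -2
Q (Tomas): max(3, 8, -2) = 8
S0 (Quinn): min(0, 8) = 0
At S0, Quinn picks P (lowest: 0).
At P, Tomas picks a (highest: 0).
At a, Quinn picks f (lowest: 0).
At f, Tomas picks u (highest: 0).
Terminal value 0.

u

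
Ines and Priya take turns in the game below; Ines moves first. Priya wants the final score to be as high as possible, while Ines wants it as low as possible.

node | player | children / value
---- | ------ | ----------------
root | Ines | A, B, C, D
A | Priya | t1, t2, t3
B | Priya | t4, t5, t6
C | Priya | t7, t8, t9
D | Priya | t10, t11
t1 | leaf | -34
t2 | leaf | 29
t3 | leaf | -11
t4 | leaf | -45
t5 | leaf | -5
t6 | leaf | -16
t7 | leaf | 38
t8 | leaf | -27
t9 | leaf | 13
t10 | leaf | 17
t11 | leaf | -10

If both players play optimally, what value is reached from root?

-5

A (Priya): max(-34, 29, -11) = 29
B (Priya): max(-45, -5, -16) = -5
C (Priya): max(38, -27, 13) = 38
D (Priya): max(17, -10) = 17
root (Ines): min(29, -5, 38, 17) = -5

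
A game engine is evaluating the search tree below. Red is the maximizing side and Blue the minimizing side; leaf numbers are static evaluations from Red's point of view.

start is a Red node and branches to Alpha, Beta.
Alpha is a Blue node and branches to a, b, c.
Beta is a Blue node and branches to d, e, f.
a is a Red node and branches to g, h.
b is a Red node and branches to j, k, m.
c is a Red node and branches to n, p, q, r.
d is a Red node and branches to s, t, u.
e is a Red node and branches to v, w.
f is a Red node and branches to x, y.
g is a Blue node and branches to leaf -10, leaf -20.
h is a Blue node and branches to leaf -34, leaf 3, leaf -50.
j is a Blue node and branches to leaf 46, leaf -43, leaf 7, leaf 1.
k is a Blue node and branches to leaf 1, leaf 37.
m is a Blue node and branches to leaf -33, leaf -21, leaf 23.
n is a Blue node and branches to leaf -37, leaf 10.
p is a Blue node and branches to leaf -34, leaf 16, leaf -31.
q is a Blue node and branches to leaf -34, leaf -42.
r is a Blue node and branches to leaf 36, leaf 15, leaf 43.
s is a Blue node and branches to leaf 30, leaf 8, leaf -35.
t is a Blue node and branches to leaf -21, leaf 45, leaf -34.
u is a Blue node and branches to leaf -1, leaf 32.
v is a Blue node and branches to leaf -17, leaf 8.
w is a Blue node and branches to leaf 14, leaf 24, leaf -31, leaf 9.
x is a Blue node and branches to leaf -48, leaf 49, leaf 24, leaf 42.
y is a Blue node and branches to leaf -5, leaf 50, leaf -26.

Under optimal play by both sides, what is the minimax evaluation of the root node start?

g (Blue): min(-10, -20) = -20
h (Blue): min(-34, 3, -50) = -50
a (Red): max(-20, -50) = -20
j (Blue): min(46, -43, 7, 1) = -43
k (Blue): min(1, 37) = 1
m (Blue): min(-33, -21, 23) = -33
b (Red): max(-43, 1, -33) = 1
n (Blue): min(-37, 10) = -37
p (Blue): min(-34, 16, -31) = -34
q (Blue): min(-34, -42) = -42
r (Blue): min(36, 15, 43) = 15
c (Red): max(-37, -34, -42, 15) = 15
Alpha (Blue): min(-20, 1, 15) = -20
s (Blue): min(30, 8, -35) = -35
t (Blue): min(-21, 45, -34) = -34
u (Blue): min(-1, 32) = -1
d (Red): max(-35, -34, -1) = -1
v (Blue): min(-17, 8) = -17
w (Blue): min(14, 24, -31, 9) = -31
e (Red): max(-17, -31) = -17
x (Blue): min(-48, 49, 24, 42) = -48
y (Blue): min(-5, 50, -26) = -26
f (Red): max(-48, -26) = -26
Beta (Blue): min(-1, -17, -26) = -26
start (Red): max(-20, -26) = -20

-20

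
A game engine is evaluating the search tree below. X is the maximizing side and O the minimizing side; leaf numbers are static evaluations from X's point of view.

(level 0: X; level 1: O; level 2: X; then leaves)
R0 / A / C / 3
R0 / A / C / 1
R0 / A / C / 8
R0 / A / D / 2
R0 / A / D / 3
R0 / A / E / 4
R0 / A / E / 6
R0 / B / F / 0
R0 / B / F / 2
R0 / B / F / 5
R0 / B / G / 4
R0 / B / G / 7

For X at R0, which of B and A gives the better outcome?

B

F (X): max(0, 2, 5) = 5
G (X): max(4, 7) = 7
B (O): min(5, 7) = 5
C (X): max(3, 1, 8) = 8
D (X): max(2, 3) = 3
E (X): max(4, 6) = 6
A (O): min(8, 3, 6) = 3
X prefers the higher value; B=5, A=3. B is better since 5 > 3.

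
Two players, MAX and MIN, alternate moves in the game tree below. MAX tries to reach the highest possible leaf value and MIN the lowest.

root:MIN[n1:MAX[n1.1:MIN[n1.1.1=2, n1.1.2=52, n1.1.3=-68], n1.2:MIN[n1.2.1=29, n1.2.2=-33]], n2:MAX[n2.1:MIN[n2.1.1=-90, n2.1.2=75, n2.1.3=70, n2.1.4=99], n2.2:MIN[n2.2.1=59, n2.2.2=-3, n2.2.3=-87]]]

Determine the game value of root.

n1.1 (MIN): min(2, 52, -68) = -68
n1.2 (MIN): min(29, -33) = -33
n1 (MAX): max(-68, -33) = -33
n2.1 (MIN): min(-90, 75, 70, 99) = -90
n2.2 (MIN): min(59, -3, -87) = -87
n2 (MAX): max(-90, -87) = -87
root (MIN): min(-33, -87) = -87

-87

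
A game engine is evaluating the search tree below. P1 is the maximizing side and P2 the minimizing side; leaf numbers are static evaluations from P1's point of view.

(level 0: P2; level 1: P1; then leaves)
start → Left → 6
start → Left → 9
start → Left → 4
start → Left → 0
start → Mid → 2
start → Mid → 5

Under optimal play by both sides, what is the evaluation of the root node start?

Left (P1): max(6, 9, 4, 0) = 9
Mid (P1): max(2, 5) = 5
start (P2): min(9, 5) = 5

5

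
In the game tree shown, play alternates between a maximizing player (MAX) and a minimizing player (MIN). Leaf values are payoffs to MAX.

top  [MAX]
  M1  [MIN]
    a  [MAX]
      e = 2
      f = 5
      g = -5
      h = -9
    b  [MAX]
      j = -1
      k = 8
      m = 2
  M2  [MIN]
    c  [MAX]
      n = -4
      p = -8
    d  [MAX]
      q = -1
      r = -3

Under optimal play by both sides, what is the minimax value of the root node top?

5

a (MAX): max(2, 5, -5, -9) = 5
b (MAX): max(-1, 8, 2) = 8
M1 (MIN): min(5, 8) = 5
c (MAX): max(-4, -8) = -4
d (MAX): max(-1, -3) = -1
M2 (MIN): min(-4, -1) = -4
top (MAX): max(5, -4) = 5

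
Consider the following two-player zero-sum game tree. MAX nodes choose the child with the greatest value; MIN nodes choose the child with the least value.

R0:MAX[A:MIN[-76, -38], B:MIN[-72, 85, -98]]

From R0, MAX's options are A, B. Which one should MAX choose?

A (MIN): min(-76, -38) = -76
B (MIN): min(-72, 85, -98) = -98
R0 (MAX): max(-76, -98) = -76
MAX at R0 wants the highest of {A=-76, B=-98}, so chooses A.

A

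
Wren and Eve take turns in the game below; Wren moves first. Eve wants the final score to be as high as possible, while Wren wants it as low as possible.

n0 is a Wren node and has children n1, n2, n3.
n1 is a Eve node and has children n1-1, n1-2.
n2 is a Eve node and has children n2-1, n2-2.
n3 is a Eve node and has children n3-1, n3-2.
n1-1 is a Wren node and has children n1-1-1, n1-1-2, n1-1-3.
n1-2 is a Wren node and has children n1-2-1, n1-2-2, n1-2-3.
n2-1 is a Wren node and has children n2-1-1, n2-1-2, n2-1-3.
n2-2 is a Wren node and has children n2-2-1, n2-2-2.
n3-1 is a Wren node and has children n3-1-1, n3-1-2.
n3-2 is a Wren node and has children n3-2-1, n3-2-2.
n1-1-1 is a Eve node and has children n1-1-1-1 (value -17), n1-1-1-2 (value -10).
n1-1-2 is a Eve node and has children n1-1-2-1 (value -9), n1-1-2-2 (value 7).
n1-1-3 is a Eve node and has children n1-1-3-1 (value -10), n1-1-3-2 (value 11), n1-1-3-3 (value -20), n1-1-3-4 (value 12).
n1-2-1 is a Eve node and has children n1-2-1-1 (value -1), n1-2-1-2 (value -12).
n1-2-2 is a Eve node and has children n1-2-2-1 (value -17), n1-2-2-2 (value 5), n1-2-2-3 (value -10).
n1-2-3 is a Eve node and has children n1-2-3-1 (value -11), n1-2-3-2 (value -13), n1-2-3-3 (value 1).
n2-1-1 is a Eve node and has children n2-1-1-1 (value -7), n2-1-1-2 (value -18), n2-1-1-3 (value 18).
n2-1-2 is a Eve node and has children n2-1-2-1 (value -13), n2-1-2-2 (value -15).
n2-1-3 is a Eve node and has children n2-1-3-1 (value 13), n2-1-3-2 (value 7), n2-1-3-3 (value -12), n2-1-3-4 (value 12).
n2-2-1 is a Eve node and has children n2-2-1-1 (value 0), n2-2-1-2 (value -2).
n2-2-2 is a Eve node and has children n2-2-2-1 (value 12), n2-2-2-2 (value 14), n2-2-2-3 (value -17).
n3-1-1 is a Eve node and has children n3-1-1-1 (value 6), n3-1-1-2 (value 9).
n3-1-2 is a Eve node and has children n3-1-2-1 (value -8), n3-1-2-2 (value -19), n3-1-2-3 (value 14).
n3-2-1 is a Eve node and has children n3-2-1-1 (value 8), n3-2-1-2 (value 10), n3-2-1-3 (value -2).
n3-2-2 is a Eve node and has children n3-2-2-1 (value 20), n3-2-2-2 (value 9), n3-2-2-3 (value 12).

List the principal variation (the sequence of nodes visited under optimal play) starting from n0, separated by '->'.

n1-1-1 (Eve): max(-17, -10) = -10
n1-1-2 (Eve): max(-9, 7) = 7
n1-1-3 (Eve): max(-10, 11, -20, 12) = 12
n1-1 (Wren): min(-10, 7, 12) = -10
n1-2-1 (Eve): max(-1, -12) = -1
n1-2-2 (Eve): max(-17, 5, -10) = 5
n1-2-3 (Eve): max(-11, -13, 1) = 1
n1-2 (Wren): min(-1, 5, 1) = -1
n1 (Eve): max(-10, -1) = -1
n2-1-1 (Eve): max(-7, -18, 18) = 18
n2-1-2 (Eve): max(-13, -15) = -13
n2-1-3 (Eve): max(13, 7, -12, 12) = 13
n2-1 (Wren): min(18, -13, 13) = -13
n2-2-1 (Eve): max(0, -2) = 0
n2-2-2 (Eve): max(12, 14, -17) = 14
n2-2 (Wren): min(0, 14) = 0
n2 (Eve): max(-13, 0) = 0
n3-1-1 (Eve): max(6, 9) = 9
n3-1-2 (Eve): max(-8, -19, 14) = 14
n3-1 (Wren): min(9, 14) = 9
n3-2-1 (Eve): max(8, 10, -2) = 10
n3-2-2 (Eve): max(20, 9, 12) = 20
n3-2 (Wren): min(10, 20) = 10
n3 (Eve): max(9, 10) = 10
n0 (Wren): min(-1, 0, 10) = -1
At n0, Wren picks n1 (lowest: -1).
At n1, Eve picks n1-2 (highest: -1).
At n1-2, Wren picks n1-2-1 (lowest: -1).
At n1-2-1, Eve picks n1-2-1-1 (highest: -1).
Terminal value -1.

n0 -> n1 -> n1-2 -> n1-2-1 -> n1-2-1-1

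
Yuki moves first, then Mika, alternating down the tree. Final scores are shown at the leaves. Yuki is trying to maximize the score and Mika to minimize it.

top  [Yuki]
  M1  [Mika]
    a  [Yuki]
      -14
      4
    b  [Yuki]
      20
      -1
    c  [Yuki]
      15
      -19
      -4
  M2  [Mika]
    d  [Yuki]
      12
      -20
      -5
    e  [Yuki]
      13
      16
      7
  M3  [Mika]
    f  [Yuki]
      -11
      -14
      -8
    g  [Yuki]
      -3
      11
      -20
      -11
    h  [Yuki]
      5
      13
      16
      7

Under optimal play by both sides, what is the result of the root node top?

12

a (Yuki): max(-14, 4) = 4
b (Yuki): max(20, -1) = 20
c (Yuki): max(15, -19, -4) = 15
M1 (Mika): min(4, 20, 15) = 4
d (Yuki): max(12, -20, -5) = 12
e (Yuki): max(13, 16, 7) = 16
M2 (Mika): min(12, 16) = 12
f (Yuki): max(-11, -14, -8) = -8
g (Yuki): max(-3, 11, -20, -11) = 11
h (Yuki): max(5, 13, 16, 7) = 16
M3 (Mika): min(-8, 11, 16) = -8
top (Yuki): max(4, 12, -8) = 12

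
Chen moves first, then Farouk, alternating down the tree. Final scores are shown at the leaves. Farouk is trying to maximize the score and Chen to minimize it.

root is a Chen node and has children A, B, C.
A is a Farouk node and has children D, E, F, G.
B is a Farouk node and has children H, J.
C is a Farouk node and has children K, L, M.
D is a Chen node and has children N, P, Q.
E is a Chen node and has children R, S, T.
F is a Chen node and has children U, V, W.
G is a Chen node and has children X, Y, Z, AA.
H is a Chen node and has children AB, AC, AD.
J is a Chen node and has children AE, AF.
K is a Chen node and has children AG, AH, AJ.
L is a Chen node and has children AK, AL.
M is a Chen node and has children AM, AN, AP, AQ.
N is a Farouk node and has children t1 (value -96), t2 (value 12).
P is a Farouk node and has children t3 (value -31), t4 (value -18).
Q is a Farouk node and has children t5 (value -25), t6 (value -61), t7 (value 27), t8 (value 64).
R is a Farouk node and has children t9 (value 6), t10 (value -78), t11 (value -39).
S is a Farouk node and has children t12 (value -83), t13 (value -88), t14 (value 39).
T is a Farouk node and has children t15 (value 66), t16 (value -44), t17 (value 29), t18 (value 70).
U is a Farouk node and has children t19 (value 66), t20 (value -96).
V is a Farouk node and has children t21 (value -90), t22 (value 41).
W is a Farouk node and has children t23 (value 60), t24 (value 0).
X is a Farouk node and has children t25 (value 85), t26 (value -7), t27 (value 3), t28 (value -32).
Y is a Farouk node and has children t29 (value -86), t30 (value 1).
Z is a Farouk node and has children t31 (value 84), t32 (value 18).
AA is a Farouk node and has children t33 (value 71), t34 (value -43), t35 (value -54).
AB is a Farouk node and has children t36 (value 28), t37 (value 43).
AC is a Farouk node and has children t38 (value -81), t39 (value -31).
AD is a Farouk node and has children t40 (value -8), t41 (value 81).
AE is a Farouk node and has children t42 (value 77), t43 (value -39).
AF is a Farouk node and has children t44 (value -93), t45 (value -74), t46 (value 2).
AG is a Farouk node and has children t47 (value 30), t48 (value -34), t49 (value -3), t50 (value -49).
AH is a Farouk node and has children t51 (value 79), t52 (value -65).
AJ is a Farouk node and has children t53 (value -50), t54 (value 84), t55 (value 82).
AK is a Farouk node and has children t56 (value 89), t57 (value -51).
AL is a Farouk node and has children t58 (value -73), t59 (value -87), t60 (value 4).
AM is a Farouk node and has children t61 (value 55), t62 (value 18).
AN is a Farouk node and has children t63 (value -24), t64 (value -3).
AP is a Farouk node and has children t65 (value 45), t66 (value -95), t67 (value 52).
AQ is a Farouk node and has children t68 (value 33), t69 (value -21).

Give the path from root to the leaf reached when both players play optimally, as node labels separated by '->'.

root -> B -> J -> AF -> t46

N (Farouk): max(-96, 12) = 12
P (Farouk): max(-31, -18) = -18
Q (Farouk): max(-25, -61, 27, 64) = 64
D (Chen): min(12, -18, 64) = -18
R (Farouk): max(6, -78, -39) = 6
S (Farouk): max(-83, -88, 39) = 39
T (Farouk): max(66, -44, 29, 70) = 70
E (Chen): min(6, 39, 70) = 6
U (Farouk): max(66, -96) = 66
V (Farouk): max(-90, 41) = 41
W (Farouk): max(60, 0) = 60
F (Chen): min(66, 41, 60) = 41
X (Farouk): max(85, -7, 3, -32) = 85
Y (Farouk): max(-86, 1) = 1
Z (Farouk): max(84, 18) = 84
AA (Farouk): max(71, -43, -54) = 71
G (Chen): min(85, 1, 84, 71) = 1
A (Farouk): max(-18, 6, 41, 1) = 41
AB (Farouk): max(28, 43) = 43
AC (Farouk): max(-81, -31) = -31
AD (Farouk): max(-8, 81) = 81
H (Chen): min(43, -31, 81) = -31
AE (Farouk): max(77, -39) = 77
AF (Farouk): max(-93, -74, 2) = 2
J (Chen): min(77, 2) = 2
B (Farouk): max(-31, 2) = 2
AG (Farouk): max(30, -34, -3, -49) = 30
AH (Farouk): max(79, -65) = 79
AJ (Farouk): max(-50, 84, 82) = 84
K (Chen): min(30, 79, 84) = 30
AK (Farouk): max(89, -51) = 89
AL (Farouk): max(-73, -87, 4) = 4
L (Chen): min(89, 4) = 4
AM (Farouk): max(55, 18) = 55
AN (Farouk): max(-24, -3) = -3
AP (Farouk): max(45, -95, 52) = 52
AQ (Farouk): max(33, -21) = 33
M (Chen): min(55, -3, 52, 33) = -3
C (Farouk): max(30, 4, -3) = 30
root (Chen): min(41, 2, 30) = 2
At root, Chen picks B (lowest: 2).
At B, Farouk picks J (highest: 2).
At J, Chen picks AF (lowest: 2).
At AF, Farouk picks t46 (highest: 2).
Terminal value 2.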